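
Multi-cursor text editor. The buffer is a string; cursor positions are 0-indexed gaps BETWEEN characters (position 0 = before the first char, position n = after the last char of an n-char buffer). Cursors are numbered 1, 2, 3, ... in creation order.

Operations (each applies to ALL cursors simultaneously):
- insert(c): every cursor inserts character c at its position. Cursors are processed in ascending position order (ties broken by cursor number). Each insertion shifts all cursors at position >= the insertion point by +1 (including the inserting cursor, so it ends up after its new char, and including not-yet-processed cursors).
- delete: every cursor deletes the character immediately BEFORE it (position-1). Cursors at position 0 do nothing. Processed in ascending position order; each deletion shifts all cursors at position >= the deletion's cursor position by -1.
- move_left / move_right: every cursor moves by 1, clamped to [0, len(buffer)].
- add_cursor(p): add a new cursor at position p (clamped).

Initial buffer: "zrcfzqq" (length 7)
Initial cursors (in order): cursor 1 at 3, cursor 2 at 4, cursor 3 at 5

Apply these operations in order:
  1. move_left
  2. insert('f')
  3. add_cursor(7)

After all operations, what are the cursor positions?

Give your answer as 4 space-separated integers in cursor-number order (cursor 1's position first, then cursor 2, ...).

Answer: 3 5 7 7

Derivation:
After op 1 (move_left): buffer="zrcfzqq" (len 7), cursors c1@2 c2@3 c3@4, authorship .......
After op 2 (insert('f')): buffer="zrfcfffzqq" (len 10), cursors c1@3 c2@5 c3@7, authorship ..1.2.3...
After op 3 (add_cursor(7)): buffer="zrfcfffzqq" (len 10), cursors c1@3 c2@5 c3@7 c4@7, authorship ..1.2.3...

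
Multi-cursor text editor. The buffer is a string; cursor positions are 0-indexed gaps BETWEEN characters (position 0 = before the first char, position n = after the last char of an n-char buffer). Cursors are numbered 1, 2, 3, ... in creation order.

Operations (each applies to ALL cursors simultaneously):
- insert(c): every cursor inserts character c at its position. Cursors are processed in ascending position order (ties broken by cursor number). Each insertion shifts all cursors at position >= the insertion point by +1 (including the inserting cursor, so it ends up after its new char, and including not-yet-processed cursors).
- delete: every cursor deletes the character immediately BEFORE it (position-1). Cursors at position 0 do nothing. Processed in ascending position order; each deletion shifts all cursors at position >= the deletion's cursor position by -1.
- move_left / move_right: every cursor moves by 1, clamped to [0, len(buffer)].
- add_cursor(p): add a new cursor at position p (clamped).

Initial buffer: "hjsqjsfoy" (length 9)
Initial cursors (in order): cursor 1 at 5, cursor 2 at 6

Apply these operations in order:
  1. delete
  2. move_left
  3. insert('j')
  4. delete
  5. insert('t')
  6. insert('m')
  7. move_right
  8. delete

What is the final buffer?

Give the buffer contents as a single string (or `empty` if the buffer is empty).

After op 1 (delete): buffer="hjsqfoy" (len 7), cursors c1@4 c2@4, authorship .......
After op 2 (move_left): buffer="hjsqfoy" (len 7), cursors c1@3 c2@3, authorship .......
After op 3 (insert('j')): buffer="hjsjjqfoy" (len 9), cursors c1@5 c2@5, authorship ...12....
After op 4 (delete): buffer="hjsqfoy" (len 7), cursors c1@3 c2@3, authorship .......
After op 5 (insert('t')): buffer="hjsttqfoy" (len 9), cursors c1@5 c2@5, authorship ...12....
After op 6 (insert('m')): buffer="hjsttmmqfoy" (len 11), cursors c1@7 c2@7, authorship ...1212....
After op 7 (move_right): buffer="hjsttmmqfoy" (len 11), cursors c1@8 c2@8, authorship ...1212....
After op 8 (delete): buffer="hjsttmfoy" (len 9), cursors c1@6 c2@6, authorship ...121...

Answer: hjsttmfoy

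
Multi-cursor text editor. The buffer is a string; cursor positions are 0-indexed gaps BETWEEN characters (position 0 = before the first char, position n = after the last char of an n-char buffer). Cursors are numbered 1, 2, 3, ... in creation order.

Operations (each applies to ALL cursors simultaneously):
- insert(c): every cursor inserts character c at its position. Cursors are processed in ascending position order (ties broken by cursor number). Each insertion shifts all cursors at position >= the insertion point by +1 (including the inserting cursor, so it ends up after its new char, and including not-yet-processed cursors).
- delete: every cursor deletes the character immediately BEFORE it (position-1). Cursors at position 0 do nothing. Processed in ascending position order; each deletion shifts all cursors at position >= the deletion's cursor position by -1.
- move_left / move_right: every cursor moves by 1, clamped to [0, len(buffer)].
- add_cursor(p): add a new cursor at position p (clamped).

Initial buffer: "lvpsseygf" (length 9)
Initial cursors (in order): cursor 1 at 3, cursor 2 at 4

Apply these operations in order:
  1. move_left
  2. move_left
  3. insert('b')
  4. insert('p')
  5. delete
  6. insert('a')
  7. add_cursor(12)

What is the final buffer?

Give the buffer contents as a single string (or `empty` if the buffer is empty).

Answer: lbavbapsseygf

Derivation:
After op 1 (move_left): buffer="lvpsseygf" (len 9), cursors c1@2 c2@3, authorship .........
After op 2 (move_left): buffer="lvpsseygf" (len 9), cursors c1@1 c2@2, authorship .........
After op 3 (insert('b')): buffer="lbvbpsseygf" (len 11), cursors c1@2 c2@4, authorship .1.2.......
After op 4 (insert('p')): buffer="lbpvbppsseygf" (len 13), cursors c1@3 c2@6, authorship .11.22.......
After op 5 (delete): buffer="lbvbpsseygf" (len 11), cursors c1@2 c2@4, authorship .1.2.......
After op 6 (insert('a')): buffer="lbavbapsseygf" (len 13), cursors c1@3 c2@6, authorship .11.22.......
After op 7 (add_cursor(12)): buffer="lbavbapsseygf" (len 13), cursors c1@3 c2@6 c3@12, authorship .11.22.......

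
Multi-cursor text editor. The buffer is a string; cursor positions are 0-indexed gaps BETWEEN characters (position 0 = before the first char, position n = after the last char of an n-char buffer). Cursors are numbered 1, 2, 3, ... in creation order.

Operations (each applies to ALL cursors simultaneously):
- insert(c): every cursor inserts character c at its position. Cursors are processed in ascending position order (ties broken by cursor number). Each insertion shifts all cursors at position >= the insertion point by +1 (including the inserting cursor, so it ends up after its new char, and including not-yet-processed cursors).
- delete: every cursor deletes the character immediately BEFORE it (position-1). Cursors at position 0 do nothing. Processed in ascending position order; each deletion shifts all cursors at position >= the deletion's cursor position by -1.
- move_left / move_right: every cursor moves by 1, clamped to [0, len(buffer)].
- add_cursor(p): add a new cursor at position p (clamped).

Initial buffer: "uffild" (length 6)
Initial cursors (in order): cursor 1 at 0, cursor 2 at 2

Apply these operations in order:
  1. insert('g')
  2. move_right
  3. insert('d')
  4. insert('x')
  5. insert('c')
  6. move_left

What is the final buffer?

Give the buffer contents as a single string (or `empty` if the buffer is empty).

After op 1 (insert('g')): buffer="gufgfild" (len 8), cursors c1@1 c2@4, authorship 1..2....
After op 2 (move_right): buffer="gufgfild" (len 8), cursors c1@2 c2@5, authorship 1..2....
After op 3 (insert('d')): buffer="gudfgfdild" (len 10), cursors c1@3 c2@7, authorship 1.1.2.2...
After op 4 (insert('x')): buffer="gudxfgfdxild" (len 12), cursors c1@4 c2@9, authorship 1.11.2.22...
After op 5 (insert('c')): buffer="gudxcfgfdxcild" (len 14), cursors c1@5 c2@11, authorship 1.111.2.222...
After op 6 (move_left): buffer="gudxcfgfdxcild" (len 14), cursors c1@4 c2@10, authorship 1.111.2.222...

Answer: gudxcfgfdxcild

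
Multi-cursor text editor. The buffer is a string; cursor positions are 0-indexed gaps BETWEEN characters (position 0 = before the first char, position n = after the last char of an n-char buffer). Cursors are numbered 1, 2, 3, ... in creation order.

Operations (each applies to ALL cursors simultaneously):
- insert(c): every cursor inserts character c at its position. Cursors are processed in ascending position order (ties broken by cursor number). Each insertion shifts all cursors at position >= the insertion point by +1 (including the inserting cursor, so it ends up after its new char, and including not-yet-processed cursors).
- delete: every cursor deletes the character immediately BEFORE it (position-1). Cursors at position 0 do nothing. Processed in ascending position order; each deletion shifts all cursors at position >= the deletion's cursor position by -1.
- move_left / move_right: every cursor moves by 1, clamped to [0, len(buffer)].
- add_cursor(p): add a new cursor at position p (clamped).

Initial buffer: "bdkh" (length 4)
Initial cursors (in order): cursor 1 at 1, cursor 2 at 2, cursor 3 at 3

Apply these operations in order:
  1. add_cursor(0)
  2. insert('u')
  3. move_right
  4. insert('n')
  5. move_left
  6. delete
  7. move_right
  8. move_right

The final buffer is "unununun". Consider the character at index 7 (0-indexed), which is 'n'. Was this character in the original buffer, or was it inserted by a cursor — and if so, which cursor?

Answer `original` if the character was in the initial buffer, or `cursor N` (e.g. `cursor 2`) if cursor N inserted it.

After op 1 (add_cursor(0)): buffer="bdkh" (len 4), cursors c4@0 c1@1 c2@2 c3@3, authorship ....
After op 2 (insert('u')): buffer="ubudukuh" (len 8), cursors c4@1 c1@3 c2@5 c3@7, authorship 4.1.2.3.
After op 3 (move_right): buffer="ubudukuh" (len 8), cursors c4@2 c1@4 c2@6 c3@8, authorship 4.1.2.3.
After op 4 (insert('n')): buffer="ubnudnuknuhn" (len 12), cursors c4@3 c1@6 c2@9 c3@12, authorship 4.41.12.23.3
After op 5 (move_left): buffer="ubnudnuknuhn" (len 12), cursors c4@2 c1@5 c2@8 c3@11, authorship 4.41.12.23.3
After op 6 (delete): buffer="unununun" (len 8), cursors c4@1 c1@3 c2@5 c3@7, authorship 44112233
After op 7 (move_right): buffer="unununun" (len 8), cursors c4@2 c1@4 c2@6 c3@8, authorship 44112233
After op 8 (move_right): buffer="unununun" (len 8), cursors c4@3 c1@5 c2@7 c3@8, authorship 44112233
Authorship (.=original, N=cursor N): 4 4 1 1 2 2 3 3
Index 7: author = 3

Answer: cursor 3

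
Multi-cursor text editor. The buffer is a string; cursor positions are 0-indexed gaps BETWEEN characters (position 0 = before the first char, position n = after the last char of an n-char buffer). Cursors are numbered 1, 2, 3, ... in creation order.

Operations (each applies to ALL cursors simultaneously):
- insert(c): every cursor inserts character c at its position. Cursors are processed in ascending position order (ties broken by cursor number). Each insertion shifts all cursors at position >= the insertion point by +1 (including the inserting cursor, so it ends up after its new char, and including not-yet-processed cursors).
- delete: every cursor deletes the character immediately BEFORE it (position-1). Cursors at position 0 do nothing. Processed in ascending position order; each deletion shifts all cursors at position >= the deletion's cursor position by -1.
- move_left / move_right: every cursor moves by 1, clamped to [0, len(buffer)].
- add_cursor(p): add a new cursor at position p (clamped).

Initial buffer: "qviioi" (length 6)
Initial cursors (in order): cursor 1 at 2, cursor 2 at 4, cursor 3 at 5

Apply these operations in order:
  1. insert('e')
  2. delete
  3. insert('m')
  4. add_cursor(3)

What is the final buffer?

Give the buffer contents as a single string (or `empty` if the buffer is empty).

Answer: qvmiimomi

Derivation:
After op 1 (insert('e')): buffer="qveiieoei" (len 9), cursors c1@3 c2@6 c3@8, authorship ..1..2.3.
After op 2 (delete): buffer="qviioi" (len 6), cursors c1@2 c2@4 c3@5, authorship ......
After op 3 (insert('m')): buffer="qvmiimomi" (len 9), cursors c1@3 c2@6 c3@8, authorship ..1..2.3.
After op 4 (add_cursor(3)): buffer="qvmiimomi" (len 9), cursors c1@3 c4@3 c2@6 c3@8, authorship ..1..2.3.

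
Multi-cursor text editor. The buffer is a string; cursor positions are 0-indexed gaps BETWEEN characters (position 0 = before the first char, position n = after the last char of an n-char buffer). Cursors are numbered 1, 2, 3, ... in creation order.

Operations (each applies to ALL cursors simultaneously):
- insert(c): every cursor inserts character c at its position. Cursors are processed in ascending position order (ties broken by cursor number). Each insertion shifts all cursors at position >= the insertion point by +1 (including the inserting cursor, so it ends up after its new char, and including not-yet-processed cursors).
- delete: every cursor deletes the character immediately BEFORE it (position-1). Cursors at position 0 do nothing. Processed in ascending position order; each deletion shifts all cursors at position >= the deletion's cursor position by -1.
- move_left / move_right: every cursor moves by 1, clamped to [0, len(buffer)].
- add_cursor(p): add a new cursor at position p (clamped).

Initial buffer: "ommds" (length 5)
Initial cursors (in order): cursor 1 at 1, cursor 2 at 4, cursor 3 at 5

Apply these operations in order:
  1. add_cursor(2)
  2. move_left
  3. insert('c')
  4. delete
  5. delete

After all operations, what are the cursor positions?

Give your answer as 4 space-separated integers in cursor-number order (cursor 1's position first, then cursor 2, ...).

Answer: 0 1 1 0

Derivation:
After op 1 (add_cursor(2)): buffer="ommds" (len 5), cursors c1@1 c4@2 c2@4 c3@5, authorship .....
After op 2 (move_left): buffer="ommds" (len 5), cursors c1@0 c4@1 c2@3 c3@4, authorship .....
After op 3 (insert('c')): buffer="cocmmcdcs" (len 9), cursors c1@1 c4@3 c2@6 c3@8, authorship 1.4..2.3.
After op 4 (delete): buffer="ommds" (len 5), cursors c1@0 c4@1 c2@3 c3@4, authorship .....
After op 5 (delete): buffer="ms" (len 2), cursors c1@0 c4@0 c2@1 c3@1, authorship ..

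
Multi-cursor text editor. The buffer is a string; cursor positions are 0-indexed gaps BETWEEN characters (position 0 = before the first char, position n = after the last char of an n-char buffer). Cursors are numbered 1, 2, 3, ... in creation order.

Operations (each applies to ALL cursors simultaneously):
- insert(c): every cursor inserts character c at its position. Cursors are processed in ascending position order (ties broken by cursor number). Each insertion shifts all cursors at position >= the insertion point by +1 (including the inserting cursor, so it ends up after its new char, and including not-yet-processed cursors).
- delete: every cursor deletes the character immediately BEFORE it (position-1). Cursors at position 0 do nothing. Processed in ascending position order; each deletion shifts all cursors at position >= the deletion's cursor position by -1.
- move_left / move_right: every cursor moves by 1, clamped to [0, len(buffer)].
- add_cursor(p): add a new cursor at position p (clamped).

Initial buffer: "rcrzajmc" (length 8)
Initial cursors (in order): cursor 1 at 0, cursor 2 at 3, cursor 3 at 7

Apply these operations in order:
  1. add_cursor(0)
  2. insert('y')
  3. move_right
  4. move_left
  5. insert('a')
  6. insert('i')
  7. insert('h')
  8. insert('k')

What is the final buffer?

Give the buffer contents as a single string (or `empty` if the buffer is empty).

Answer: yyaaiihhkkrcryaihkzajmyaihkc

Derivation:
After op 1 (add_cursor(0)): buffer="rcrzajmc" (len 8), cursors c1@0 c4@0 c2@3 c3@7, authorship ........
After op 2 (insert('y')): buffer="yyrcryzajmyc" (len 12), cursors c1@2 c4@2 c2@6 c3@11, authorship 14...2....3.
After op 3 (move_right): buffer="yyrcryzajmyc" (len 12), cursors c1@3 c4@3 c2@7 c3@12, authorship 14...2....3.
After op 4 (move_left): buffer="yyrcryzajmyc" (len 12), cursors c1@2 c4@2 c2@6 c3@11, authorship 14...2....3.
After op 5 (insert('a')): buffer="yyaarcryazajmyac" (len 16), cursors c1@4 c4@4 c2@9 c3@15, authorship 1414...22....33.
After op 6 (insert('i')): buffer="yyaaiircryaizajmyaic" (len 20), cursors c1@6 c4@6 c2@12 c3@19, authorship 141414...222....333.
After op 7 (insert('h')): buffer="yyaaiihhrcryaihzajmyaihc" (len 24), cursors c1@8 c4@8 c2@15 c3@23, authorship 14141414...2222....3333.
After op 8 (insert('k')): buffer="yyaaiihhkkrcryaihkzajmyaihkc" (len 28), cursors c1@10 c4@10 c2@18 c3@27, authorship 1414141414...22222....33333.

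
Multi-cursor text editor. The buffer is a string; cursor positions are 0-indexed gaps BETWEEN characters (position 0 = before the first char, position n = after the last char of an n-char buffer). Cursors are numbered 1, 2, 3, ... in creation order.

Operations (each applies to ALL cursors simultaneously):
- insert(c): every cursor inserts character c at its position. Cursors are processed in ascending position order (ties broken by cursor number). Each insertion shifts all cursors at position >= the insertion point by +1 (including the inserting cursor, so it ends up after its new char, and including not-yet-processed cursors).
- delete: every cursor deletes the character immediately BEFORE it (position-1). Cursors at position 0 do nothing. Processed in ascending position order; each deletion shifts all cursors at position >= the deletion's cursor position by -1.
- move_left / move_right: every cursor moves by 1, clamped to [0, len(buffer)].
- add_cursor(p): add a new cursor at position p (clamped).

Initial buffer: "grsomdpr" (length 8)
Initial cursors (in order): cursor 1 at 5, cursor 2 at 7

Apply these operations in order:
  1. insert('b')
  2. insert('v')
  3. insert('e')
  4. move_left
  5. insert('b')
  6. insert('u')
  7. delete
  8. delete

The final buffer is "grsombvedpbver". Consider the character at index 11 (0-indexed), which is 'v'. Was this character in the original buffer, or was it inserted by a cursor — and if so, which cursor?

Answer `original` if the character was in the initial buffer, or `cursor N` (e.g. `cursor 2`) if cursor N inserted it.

Answer: cursor 2

Derivation:
After op 1 (insert('b')): buffer="grsombdpbr" (len 10), cursors c1@6 c2@9, authorship .....1..2.
After op 2 (insert('v')): buffer="grsombvdpbvr" (len 12), cursors c1@7 c2@11, authorship .....11..22.
After op 3 (insert('e')): buffer="grsombvedpbver" (len 14), cursors c1@8 c2@13, authorship .....111..222.
After op 4 (move_left): buffer="grsombvedpbver" (len 14), cursors c1@7 c2@12, authorship .....111..222.
After op 5 (insert('b')): buffer="grsombvbedpbvber" (len 16), cursors c1@8 c2@14, authorship .....1111..2222.
After op 6 (insert('u')): buffer="grsombvbuedpbvbuer" (len 18), cursors c1@9 c2@16, authorship .....11111..22222.
After op 7 (delete): buffer="grsombvbedpbvber" (len 16), cursors c1@8 c2@14, authorship .....1111..2222.
After op 8 (delete): buffer="grsombvedpbver" (len 14), cursors c1@7 c2@12, authorship .....111..222.
Authorship (.=original, N=cursor N): . . . . . 1 1 1 . . 2 2 2 .
Index 11: author = 2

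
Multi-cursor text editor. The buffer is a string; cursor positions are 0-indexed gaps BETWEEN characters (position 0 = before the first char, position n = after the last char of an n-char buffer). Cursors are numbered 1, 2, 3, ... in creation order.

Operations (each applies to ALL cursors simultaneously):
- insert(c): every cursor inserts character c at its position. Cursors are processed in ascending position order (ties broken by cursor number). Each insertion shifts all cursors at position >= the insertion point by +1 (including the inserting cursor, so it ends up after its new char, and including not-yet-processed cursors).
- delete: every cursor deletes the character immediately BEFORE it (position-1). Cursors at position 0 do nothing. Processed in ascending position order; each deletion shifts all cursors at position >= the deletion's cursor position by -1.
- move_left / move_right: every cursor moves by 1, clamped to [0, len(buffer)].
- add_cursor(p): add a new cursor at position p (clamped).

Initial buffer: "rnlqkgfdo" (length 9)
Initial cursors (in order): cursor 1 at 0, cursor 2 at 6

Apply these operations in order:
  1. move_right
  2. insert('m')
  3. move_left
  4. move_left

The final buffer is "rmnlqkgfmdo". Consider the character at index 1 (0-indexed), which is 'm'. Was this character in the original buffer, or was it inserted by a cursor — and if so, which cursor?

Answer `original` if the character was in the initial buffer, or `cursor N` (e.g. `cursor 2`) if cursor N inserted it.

After op 1 (move_right): buffer="rnlqkgfdo" (len 9), cursors c1@1 c2@7, authorship .........
After op 2 (insert('m')): buffer="rmnlqkgfmdo" (len 11), cursors c1@2 c2@9, authorship .1......2..
After op 3 (move_left): buffer="rmnlqkgfmdo" (len 11), cursors c1@1 c2@8, authorship .1......2..
After op 4 (move_left): buffer="rmnlqkgfmdo" (len 11), cursors c1@0 c2@7, authorship .1......2..
Authorship (.=original, N=cursor N): . 1 . . . . . . 2 . .
Index 1: author = 1

Answer: cursor 1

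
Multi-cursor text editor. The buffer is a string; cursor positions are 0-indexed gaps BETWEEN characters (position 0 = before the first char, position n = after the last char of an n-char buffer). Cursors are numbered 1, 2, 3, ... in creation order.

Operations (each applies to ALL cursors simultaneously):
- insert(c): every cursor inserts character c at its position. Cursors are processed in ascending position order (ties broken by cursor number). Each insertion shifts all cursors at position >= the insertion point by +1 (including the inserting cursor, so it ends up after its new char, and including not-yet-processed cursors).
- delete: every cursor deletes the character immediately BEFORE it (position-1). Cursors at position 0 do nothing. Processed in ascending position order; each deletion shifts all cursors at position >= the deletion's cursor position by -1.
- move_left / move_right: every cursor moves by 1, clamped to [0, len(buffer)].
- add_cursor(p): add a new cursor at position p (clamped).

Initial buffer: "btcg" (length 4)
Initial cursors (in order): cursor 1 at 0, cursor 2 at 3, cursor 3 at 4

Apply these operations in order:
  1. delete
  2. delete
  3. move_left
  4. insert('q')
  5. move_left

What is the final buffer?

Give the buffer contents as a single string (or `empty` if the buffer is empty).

Answer: qqq

Derivation:
After op 1 (delete): buffer="bt" (len 2), cursors c1@0 c2@2 c3@2, authorship ..
After op 2 (delete): buffer="" (len 0), cursors c1@0 c2@0 c3@0, authorship 
After op 3 (move_left): buffer="" (len 0), cursors c1@0 c2@0 c3@0, authorship 
After op 4 (insert('q')): buffer="qqq" (len 3), cursors c1@3 c2@3 c3@3, authorship 123
After op 5 (move_left): buffer="qqq" (len 3), cursors c1@2 c2@2 c3@2, authorship 123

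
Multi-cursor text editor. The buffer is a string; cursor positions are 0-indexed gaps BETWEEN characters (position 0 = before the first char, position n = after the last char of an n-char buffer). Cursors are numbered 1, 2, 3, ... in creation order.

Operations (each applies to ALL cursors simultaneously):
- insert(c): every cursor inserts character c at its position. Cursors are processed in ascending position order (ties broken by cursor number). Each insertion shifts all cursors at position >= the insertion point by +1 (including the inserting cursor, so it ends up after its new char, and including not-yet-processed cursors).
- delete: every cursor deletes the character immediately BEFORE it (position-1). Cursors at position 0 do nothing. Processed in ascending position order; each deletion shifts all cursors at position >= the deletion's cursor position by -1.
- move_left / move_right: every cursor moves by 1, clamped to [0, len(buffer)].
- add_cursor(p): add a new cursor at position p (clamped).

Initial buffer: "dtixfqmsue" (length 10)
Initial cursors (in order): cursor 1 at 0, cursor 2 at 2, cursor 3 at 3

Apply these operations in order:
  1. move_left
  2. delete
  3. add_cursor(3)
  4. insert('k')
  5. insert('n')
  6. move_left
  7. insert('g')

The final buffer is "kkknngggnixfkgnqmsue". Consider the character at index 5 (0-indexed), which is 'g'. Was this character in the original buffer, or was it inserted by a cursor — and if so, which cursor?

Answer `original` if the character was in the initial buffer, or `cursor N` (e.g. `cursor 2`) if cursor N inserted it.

After op 1 (move_left): buffer="dtixfqmsue" (len 10), cursors c1@0 c2@1 c3@2, authorship ..........
After op 2 (delete): buffer="ixfqmsue" (len 8), cursors c1@0 c2@0 c3@0, authorship ........
After op 3 (add_cursor(3)): buffer="ixfqmsue" (len 8), cursors c1@0 c2@0 c3@0 c4@3, authorship ........
After op 4 (insert('k')): buffer="kkkixfkqmsue" (len 12), cursors c1@3 c2@3 c3@3 c4@7, authorship 123...4.....
After op 5 (insert('n')): buffer="kkknnnixfknqmsue" (len 16), cursors c1@6 c2@6 c3@6 c4@11, authorship 123123...44.....
After op 6 (move_left): buffer="kkknnnixfknqmsue" (len 16), cursors c1@5 c2@5 c3@5 c4@10, authorship 123123...44.....
After op 7 (insert('g')): buffer="kkknngggnixfkgnqmsue" (len 20), cursors c1@8 c2@8 c3@8 c4@14, authorship 123121233...444.....
Authorship (.=original, N=cursor N): 1 2 3 1 2 1 2 3 3 . . . 4 4 4 . . . . .
Index 5: author = 1

Answer: cursor 1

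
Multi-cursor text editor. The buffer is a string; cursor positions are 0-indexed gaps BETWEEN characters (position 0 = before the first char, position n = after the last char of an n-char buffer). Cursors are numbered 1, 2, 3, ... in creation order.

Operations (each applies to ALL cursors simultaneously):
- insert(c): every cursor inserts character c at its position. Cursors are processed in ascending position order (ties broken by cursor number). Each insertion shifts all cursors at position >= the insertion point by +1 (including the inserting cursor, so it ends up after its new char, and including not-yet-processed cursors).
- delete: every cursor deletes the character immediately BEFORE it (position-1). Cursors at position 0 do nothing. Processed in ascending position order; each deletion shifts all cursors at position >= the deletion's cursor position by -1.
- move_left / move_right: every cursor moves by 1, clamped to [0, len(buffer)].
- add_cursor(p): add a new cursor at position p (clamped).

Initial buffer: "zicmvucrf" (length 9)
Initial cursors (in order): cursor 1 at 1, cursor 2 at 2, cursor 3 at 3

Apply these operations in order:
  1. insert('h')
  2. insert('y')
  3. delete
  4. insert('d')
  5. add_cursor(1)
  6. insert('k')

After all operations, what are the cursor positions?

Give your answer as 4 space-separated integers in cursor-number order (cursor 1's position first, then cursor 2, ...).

After op 1 (insert('h')): buffer="zhihchmvucrf" (len 12), cursors c1@2 c2@4 c3@6, authorship .1.2.3......
After op 2 (insert('y')): buffer="zhyihychymvucrf" (len 15), cursors c1@3 c2@6 c3@9, authorship .11.22.33......
After op 3 (delete): buffer="zhihchmvucrf" (len 12), cursors c1@2 c2@4 c3@6, authorship .1.2.3......
After op 4 (insert('d')): buffer="zhdihdchdmvucrf" (len 15), cursors c1@3 c2@6 c3@9, authorship .11.22.33......
After op 5 (add_cursor(1)): buffer="zhdihdchdmvucrf" (len 15), cursors c4@1 c1@3 c2@6 c3@9, authorship .11.22.33......
After op 6 (insert('k')): buffer="zkhdkihdkchdkmvucrf" (len 19), cursors c4@2 c1@5 c2@9 c3@13, authorship .4111.222.333......

Answer: 5 9 13 2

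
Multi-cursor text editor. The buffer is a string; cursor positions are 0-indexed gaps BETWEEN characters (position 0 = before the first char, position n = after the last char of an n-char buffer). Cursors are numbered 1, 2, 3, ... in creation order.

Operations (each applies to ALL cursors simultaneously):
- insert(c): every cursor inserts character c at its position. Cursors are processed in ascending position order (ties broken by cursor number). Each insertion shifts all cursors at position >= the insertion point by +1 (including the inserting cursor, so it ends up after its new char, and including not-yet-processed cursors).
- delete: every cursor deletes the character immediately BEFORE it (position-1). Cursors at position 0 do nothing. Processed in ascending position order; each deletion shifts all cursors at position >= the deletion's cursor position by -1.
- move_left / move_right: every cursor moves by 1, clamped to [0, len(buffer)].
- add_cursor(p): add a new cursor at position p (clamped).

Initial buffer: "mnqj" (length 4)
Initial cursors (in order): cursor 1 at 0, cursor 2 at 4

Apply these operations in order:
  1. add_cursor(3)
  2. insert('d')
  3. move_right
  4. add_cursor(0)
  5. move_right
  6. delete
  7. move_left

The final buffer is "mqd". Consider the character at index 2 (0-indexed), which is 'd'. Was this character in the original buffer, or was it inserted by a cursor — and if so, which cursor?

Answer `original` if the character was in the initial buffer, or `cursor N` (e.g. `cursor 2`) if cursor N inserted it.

Answer: cursor 3

Derivation:
After op 1 (add_cursor(3)): buffer="mnqj" (len 4), cursors c1@0 c3@3 c2@4, authorship ....
After op 2 (insert('d')): buffer="dmnqdjd" (len 7), cursors c1@1 c3@5 c2@7, authorship 1...3.2
After op 3 (move_right): buffer="dmnqdjd" (len 7), cursors c1@2 c3@6 c2@7, authorship 1...3.2
After op 4 (add_cursor(0)): buffer="dmnqdjd" (len 7), cursors c4@0 c1@2 c3@6 c2@7, authorship 1...3.2
After op 5 (move_right): buffer="dmnqdjd" (len 7), cursors c4@1 c1@3 c2@7 c3@7, authorship 1...3.2
After op 6 (delete): buffer="mqd" (len 3), cursors c4@0 c1@1 c2@3 c3@3, authorship ..3
After op 7 (move_left): buffer="mqd" (len 3), cursors c1@0 c4@0 c2@2 c3@2, authorship ..3
Authorship (.=original, N=cursor N): . . 3
Index 2: author = 3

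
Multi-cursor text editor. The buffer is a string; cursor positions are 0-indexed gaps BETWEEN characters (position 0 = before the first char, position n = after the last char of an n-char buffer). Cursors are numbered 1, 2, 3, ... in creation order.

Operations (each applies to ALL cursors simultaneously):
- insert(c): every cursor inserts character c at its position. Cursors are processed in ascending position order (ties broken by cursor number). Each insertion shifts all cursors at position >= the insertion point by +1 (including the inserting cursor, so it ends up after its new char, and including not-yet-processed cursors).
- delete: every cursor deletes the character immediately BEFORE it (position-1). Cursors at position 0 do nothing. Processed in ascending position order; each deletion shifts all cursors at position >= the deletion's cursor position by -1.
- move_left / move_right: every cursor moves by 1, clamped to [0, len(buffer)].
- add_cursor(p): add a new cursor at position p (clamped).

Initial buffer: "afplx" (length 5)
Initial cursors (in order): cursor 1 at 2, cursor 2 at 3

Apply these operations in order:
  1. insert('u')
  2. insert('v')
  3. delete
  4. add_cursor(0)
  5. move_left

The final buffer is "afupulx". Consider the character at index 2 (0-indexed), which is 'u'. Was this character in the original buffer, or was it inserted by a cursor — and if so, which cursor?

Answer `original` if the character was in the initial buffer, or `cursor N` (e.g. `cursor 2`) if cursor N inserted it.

After op 1 (insert('u')): buffer="afupulx" (len 7), cursors c1@3 c2@5, authorship ..1.2..
After op 2 (insert('v')): buffer="afuvpuvlx" (len 9), cursors c1@4 c2@7, authorship ..11.22..
After op 3 (delete): buffer="afupulx" (len 7), cursors c1@3 c2@5, authorship ..1.2..
After op 4 (add_cursor(0)): buffer="afupulx" (len 7), cursors c3@0 c1@3 c2@5, authorship ..1.2..
After op 5 (move_left): buffer="afupulx" (len 7), cursors c3@0 c1@2 c2@4, authorship ..1.2..
Authorship (.=original, N=cursor N): . . 1 . 2 . .
Index 2: author = 1

Answer: cursor 1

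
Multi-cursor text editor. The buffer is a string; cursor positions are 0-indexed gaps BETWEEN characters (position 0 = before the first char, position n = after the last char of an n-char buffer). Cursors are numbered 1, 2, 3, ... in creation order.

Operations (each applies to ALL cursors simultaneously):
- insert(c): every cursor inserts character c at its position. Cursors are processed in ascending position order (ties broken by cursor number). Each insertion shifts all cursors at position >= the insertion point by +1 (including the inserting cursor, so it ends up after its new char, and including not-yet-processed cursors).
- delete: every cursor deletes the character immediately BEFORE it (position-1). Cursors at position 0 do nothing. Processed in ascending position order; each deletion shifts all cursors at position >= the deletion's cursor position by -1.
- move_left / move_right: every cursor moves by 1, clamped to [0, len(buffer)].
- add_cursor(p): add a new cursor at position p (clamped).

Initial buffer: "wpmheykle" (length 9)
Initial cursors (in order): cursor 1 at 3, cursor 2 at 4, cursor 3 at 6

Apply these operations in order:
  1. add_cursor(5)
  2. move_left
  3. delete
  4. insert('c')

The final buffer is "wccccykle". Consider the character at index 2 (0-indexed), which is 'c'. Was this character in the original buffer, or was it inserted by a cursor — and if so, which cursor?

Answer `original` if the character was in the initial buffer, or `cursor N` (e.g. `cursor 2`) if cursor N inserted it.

After op 1 (add_cursor(5)): buffer="wpmheykle" (len 9), cursors c1@3 c2@4 c4@5 c3@6, authorship .........
After op 2 (move_left): buffer="wpmheykle" (len 9), cursors c1@2 c2@3 c4@4 c3@5, authorship .........
After op 3 (delete): buffer="wykle" (len 5), cursors c1@1 c2@1 c3@1 c4@1, authorship .....
After op 4 (insert('c')): buffer="wccccykle" (len 9), cursors c1@5 c2@5 c3@5 c4@5, authorship .1234....
Authorship (.=original, N=cursor N): . 1 2 3 4 . . . .
Index 2: author = 2

Answer: cursor 2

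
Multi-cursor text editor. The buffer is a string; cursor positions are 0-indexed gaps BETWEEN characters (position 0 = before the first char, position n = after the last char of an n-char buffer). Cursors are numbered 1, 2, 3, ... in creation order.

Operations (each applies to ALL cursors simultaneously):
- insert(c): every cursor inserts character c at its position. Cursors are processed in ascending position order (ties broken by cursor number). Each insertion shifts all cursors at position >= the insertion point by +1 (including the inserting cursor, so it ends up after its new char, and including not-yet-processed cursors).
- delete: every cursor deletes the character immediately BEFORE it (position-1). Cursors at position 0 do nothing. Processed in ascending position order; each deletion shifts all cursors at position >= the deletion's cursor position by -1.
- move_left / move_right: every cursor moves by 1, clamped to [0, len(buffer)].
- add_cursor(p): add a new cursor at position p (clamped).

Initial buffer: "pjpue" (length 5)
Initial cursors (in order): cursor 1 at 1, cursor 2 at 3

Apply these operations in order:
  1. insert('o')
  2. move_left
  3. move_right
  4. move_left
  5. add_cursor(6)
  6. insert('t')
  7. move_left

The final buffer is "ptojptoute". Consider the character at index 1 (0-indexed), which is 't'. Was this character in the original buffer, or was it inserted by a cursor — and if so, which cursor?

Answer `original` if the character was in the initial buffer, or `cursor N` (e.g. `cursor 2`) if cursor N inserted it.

Answer: cursor 1

Derivation:
After op 1 (insert('o')): buffer="pojpoue" (len 7), cursors c1@2 c2@5, authorship .1..2..
After op 2 (move_left): buffer="pojpoue" (len 7), cursors c1@1 c2@4, authorship .1..2..
After op 3 (move_right): buffer="pojpoue" (len 7), cursors c1@2 c2@5, authorship .1..2..
After op 4 (move_left): buffer="pojpoue" (len 7), cursors c1@1 c2@4, authorship .1..2..
After op 5 (add_cursor(6)): buffer="pojpoue" (len 7), cursors c1@1 c2@4 c3@6, authorship .1..2..
After op 6 (insert('t')): buffer="ptojptoute" (len 10), cursors c1@2 c2@6 c3@9, authorship .11..22.3.
After op 7 (move_left): buffer="ptojptoute" (len 10), cursors c1@1 c2@5 c3@8, authorship .11..22.3.
Authorship (.=original, N=cursor N): . 1 1 . . 2 2 . 3 .
Index 1: author = 1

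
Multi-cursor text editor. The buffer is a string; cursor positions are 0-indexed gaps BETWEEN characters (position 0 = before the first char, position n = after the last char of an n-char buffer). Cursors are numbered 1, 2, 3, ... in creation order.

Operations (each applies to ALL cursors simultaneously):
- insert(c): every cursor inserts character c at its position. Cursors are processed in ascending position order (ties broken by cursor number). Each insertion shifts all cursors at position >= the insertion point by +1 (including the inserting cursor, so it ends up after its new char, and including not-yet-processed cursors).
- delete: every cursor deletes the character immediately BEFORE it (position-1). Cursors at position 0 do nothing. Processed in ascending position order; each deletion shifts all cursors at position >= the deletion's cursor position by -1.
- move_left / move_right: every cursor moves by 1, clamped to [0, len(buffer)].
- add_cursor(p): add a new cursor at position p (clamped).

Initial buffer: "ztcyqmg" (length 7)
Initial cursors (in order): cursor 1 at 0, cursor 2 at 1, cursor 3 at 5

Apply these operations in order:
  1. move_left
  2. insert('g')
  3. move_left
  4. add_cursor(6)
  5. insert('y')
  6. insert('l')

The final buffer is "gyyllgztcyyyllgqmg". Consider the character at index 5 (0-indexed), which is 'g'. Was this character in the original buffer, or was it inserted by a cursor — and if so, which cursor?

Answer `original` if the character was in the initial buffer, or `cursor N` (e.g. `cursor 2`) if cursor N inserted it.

After op 1 (move_left): buffer="ztcyqmg" (len 7), cursors c1@0 c2@0 c3@4, authorship .......
After op 2 (insert('g')): buffer="ggztcygqmg" (len 10), cursors c1@2 c2@2 c3@7, authorship 12....3...
After op 3 (move_left): buffer="ggztcygqmg" (len 10), cursors c1@1 c2@1 c3@6, authorship 12....3...
After op 4 (add_cursor(6)): buffer="ggztcygqmg" (len 10), cursors c1@1 c2@1 c3@6 c4@6, authorship 12....3...
After op 5 (insert('y')): buffer="gyygztcyyygqmg" (len 14), cursors c1@3 c2@3 c3@10 c4@10, authorship 1122....343...
After op 6 (insert('l')): buffer="gyyllgztcyyyllgqmg" (len 18), cursors c1@5 c2@5 c3@14 c4@14, authorship 112122....34343...
Authorship (.=original, N=cursor N): 1 1 2 1 2 2 . . . . 3 4 3 4 3 . . .
Index 5: author = 2

Answer: cursor 2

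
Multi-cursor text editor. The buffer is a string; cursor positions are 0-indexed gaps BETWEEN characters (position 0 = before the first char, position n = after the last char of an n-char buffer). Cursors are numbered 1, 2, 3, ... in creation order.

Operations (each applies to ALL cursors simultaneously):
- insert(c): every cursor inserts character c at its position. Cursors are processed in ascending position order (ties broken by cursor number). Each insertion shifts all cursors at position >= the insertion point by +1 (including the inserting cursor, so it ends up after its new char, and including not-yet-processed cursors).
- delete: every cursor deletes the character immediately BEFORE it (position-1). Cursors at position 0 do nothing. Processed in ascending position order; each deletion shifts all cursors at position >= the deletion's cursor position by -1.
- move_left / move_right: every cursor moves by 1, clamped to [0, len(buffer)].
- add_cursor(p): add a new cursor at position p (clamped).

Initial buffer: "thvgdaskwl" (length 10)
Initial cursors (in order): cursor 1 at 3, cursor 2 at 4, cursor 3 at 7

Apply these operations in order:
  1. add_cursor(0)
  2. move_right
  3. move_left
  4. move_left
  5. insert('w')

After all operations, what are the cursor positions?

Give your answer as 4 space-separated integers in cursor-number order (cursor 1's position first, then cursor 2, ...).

Answer: 4 6 10 1

Derivation:
After op 1 (add_cursor(0)): buffer="thvgdaskwl" (len 10), cursors c4@0 c1@3 c2@4 c3@7, authorship ..........
After op 2 (move_right): buffer="thvgdaskwl" (len 10), cursors c4@1 c1@4 c2@5 c3@8, authorship ..........
After op 3 (move_left): buffer="thvgdaskwl" (len 10), cursors c4@0 c1@3 c2@4 c3@7, authorship ..........
After op 4 (move_left): buffer="thvgdaskwl" (len 10), cursors c4@0 c1@2 c2@3 c3@6, authorship ..........
After op 5 (insert('w')): buffer="wthwvwgdawskwl" (len 14), cursors c4@1 c1@4 c2@6 c3@10, authorship 4..1.2...3....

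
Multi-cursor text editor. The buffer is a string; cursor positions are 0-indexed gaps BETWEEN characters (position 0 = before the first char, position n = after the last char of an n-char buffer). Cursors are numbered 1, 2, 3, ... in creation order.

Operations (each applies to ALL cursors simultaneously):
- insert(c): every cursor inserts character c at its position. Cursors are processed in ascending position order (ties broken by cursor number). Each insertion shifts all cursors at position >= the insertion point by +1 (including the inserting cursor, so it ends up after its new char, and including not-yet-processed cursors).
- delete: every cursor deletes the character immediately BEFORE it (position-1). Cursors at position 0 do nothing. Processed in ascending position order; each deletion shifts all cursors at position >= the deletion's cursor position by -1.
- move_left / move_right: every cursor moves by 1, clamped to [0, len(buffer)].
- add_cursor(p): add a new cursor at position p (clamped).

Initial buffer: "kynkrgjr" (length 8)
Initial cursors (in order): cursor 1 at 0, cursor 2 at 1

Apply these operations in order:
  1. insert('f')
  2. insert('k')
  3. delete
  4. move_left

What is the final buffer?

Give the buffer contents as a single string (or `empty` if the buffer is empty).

Answer: fkfynkrgjr

Derivation:
After op 1 (insert('f')): buffer="fkfynkrgjr" (len 10), cursors c1@1 c2@3, authorship 1.2.......
After op 2 (insert('k')): buffer="fkkfkynkrgjr" (len 12), cursors c1@2 c2@5, authorship 11.22.......
After op 3 (delete): buffer="fkfynkrgjr" (len 10), cursors c1@1 c2@3, authorship 1.2.......
After op 4 (move_left): buffer="fkfynkrgjr" (len 10), cursors c1@0 c2@2, authorship 1.2.......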